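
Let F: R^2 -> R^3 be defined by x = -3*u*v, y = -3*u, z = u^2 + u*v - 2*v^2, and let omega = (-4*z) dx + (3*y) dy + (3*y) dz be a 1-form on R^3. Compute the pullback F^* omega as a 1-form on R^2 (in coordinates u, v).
F^* omega = (12*u^2*v - 18*u^2 + 12*u*v^2 - 9*u*v + 27*u - 24*v^3) du + (3*u*(4*u^2 + 4*u*v - 3*u - 8*v^2 + 12*v)) dv

Using F^*(f dg) = (f ∘ F) d(g ∘ F), substitute each coordinate x_i by F_i(u, v) in f_i, and replace dx_i by d F_i = (∂F_i/∂u) du + (∂F_i/∂v) dv.
  For the x component: f_1(F) = -4*u^2 - 4*u*v + 8*v^2; d F_1 = (-3*v) du + (-3*u) dv
  For the y component: f_2(F) = -9*u; d F_2 = (-3) du + (0) dv
  For the z component: f_3(F) = -9*u; d F_3 = (2*u + v) du + (u - 4*v) dv
Combining and collecting du, dv coefficients:
  coeff of du: 12*u^2*v - 18*u^2 + 12*u*v^2 - 9*u*v + 27*u - 24*v^3
  coeff of dv: 3*u*(4*u^2 + 4*u*v - 3*u - 8*v^2 + 12*v)
F^* omega = (12*u^2*v - 18*u^2 + 12*u*v^2 - 9*u*v + 27*u - 24*v^3) du + (3*u*(4*u^2 + 4*u*v - 3*u - 8*v^2 + 12*v)) dv.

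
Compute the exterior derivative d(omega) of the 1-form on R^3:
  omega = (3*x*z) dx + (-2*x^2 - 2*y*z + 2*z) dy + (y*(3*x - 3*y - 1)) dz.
d(omega) = (-4*x) dx ∧ dy + (-3*x + 3*y) dx ∧ dz + (3*x - 4*y - 3) dy ∧ dz

For a 1-form omega = sum_i f_i dx_i, the exterior derivative is
  d(omega) = sum_{i < j} (∂f_j/∂x_i - ∂f_i/∂x_j) dx_i ∧ dx_j.
  coefficient of dx ∧ dy: ∂f_2/∂x - ∂f_1/∂y = ∂(-2*x^2 - 2*y*z + 2*z)/∂x - ∂(3*x*z)/∂y = -4*x
  coefficient of dx ∧ dz: ∂f_3/∂x - ∂f_1/∂z = ∂(y*(3*x - 3*y - 1))/∂x - ∂(3*x*z)/∂z = -3*x + 3*y
  coefficient of dy ∧ dz: ∂f_3/∂y - ∂f_2/∂z = ∂(y*(3*x - 3*y - 1))/∂y - ∂(-2*x^2 - 2*y*z + 2*z)/∂z = 3*x - 4*y - 3
Assembling: d(omega) = (-4*x) dx ∧ dy + (-3*x + 3*y) dx ∧ dz + (3*x - 4*y - 3) dy ∧ dz.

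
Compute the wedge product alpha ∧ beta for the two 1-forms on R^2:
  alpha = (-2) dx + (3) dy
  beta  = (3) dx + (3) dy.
alpha ∧ beta = (-15) dx ∧ dy

Distribute the wedge, using dx_i ∧ dx_j = -dx_j ∧ dx_i and dx_i ∧ dx_i = 0. For each pair (i, j) with i < j, the coefficient of dx_i ∧ dx_j in alpha ∧ beta is (alpha_i * beta_j - alpha_j * beta_i). Collecting: alpha ∧ beta = (-15) dx ∧ dy.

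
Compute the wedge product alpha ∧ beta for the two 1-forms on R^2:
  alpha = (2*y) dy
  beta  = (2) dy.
alpha ∧ beta = 0

Distribute the wedge, using dx_i ∧ dx_j = -dx_j ∧ dx_i and dx_i ∧ dx_i = 0. For each pair (i, j) with i < j, the coefficient of dx_i ∧ dx_j in alpha ∧ beta is (alpha_i * beta_j - alpha_j * beta_i). Collecting: alpha ∧ beta = 0.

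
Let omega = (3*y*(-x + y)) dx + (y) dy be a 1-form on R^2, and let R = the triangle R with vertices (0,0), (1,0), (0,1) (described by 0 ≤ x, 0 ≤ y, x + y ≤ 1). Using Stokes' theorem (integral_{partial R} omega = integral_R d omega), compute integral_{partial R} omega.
integral_(partial R) omega = -1/2

Stokes: integral_partial_R omega = integral_R d omega with d omega = (∂Q/∂x - ∂P/∂y) dx ∧ dy.
  ∂Q/∂x = 0
  ∂P/∂y = -3*x + 6*y
  integrand = ∂Q/∂x - ∂P/∂y = 3*x - 6*y.
Integrating over R: integral_0^1 integral_0^{1-x} (3*x - 6*y) dy dx = -1/2.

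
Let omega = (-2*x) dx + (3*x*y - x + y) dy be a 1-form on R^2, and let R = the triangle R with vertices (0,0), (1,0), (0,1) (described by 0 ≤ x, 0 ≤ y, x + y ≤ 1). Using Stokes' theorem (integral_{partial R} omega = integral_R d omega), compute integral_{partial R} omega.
integral_(partial R) omega = 0

Stokes: integral_partial_R omega = integral_R d omega with d omega = (∂Q/∂x - ∂P/∂y) dx ∧ dy.
  ∂Q/∂x = 3*y - 1
  ∂P/∂y = 0
  integrand = ∂Q/∂x - ∂P/∂y = 3*y - 1.
Integrating over R: integral_0^1 integral_0^{1-x} (3*y - 1) dy dx = 0.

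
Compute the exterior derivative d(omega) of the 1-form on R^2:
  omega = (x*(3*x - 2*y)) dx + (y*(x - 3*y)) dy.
d(omega) = (2*x + y) dx ∧ dy

For a 1-form omega = sum_i f_i dx_i, the exterior derivative is
  d(omega) = sum_{i < j} (∂f_j/∂x_i - ∂f_i/∂x_j) dx_i ∧ dx_j.
  coefficient of dx ∧ dy: ∂f_2/∂x - ∂f_1/∂y = ∂(y*(x - 3*y))/∂x - ∂(x*(3*x - 2*y))/∂y = 2*x + y
Assembling: d(omega) = (2*x + y) dx ∧ dy.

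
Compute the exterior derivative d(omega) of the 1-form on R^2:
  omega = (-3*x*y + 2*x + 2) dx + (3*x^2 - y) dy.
d(omega) = (9*x) dx ∧ dy

For a 1-form omega = sum_i f_i dx_i, the exterior derivative is
  d(omega) = sum_{i < j} (∂f_j/∂x_i - ∂f_i/∂x_j) dx_i ∧ dx_j.
  coefficient of dx ∧ dy: ∂f_2/∂x - ∂f_1/∂y = ∂(3*x^2 - y)/∂x - ∂(-3*x*y + 2*x + 2)/∂y = 9*x
Assembling: d(omega) = (9*x) dx ∧ dy.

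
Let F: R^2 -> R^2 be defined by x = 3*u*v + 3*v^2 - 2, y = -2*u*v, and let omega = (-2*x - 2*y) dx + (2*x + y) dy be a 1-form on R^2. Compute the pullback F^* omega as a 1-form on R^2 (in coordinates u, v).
F^* omega = (2*v*(-7*u*v - 15*v^2 + 10)) du + (-14*u^2*v - 42*u*v^2 + 20*u - 36*v^3 + 24*v) dv

Using F^*(f dg) = (f ∘ F) d(g ∘ F), substitute each coordinate x_i by F_i(u, v) in f_i, and replace dx_i by d F_i = (∂F_i/∂u) du + (∂F_i/∂v) dv.
  For the x component: f_1(F) = -2*u*v - 6*v^2 + 4; d F_1 = (3*v) du + (3*u + 6*v) dv
  For the y component: f_2(F) = 4*u*v + 6*v^2 - 4; d F_2 = (-2*v) du + (-2*u) dv
Combining and collecting du, dv coefficients:
  coeff of du: 2*v*(-7*u*v - 15*v^2 + 10)
  coeff of dv: -14*u^2*v - 42*u*v^2 + 20*u - 36*v^3 + 24*v
F^* omega = (2*v*(-7*u*v - 15*v^2 + 10)) du + (-14*u^2*v - 42*u*v^2 + 20*u - 36*v^3 + 24*v) dv.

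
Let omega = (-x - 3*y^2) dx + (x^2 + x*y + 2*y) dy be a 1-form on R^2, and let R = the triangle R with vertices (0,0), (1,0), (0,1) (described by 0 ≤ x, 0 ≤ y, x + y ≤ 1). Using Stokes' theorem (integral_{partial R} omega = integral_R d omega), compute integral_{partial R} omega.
integral_(partial R) omega = 3/2

Stokes: integral_partial_R omega = integral_R d omega with d omega = (∂Q/∂x - ∂P/∂y) dx ∧ dy.
  ∂Q/∂x = 2*x + y
  ∂P/∂y = -6*y
  integrand = ∂Q/∂x - ∂P/∂y = 2*x + 7*y.
Integrating over R: integral_0^1 integral_0^{1-x} (2*x + 7*y) dy dx = 3/2.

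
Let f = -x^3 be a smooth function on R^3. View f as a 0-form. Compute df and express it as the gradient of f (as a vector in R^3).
df = (-3*x^2) dx + (0) dy + (0) dz; grad f = (-3*x^2, 0, 0)

For a 0-form f, d f = (∂f/∂x) dx + (∂f/∂y) dy + (∂f/∂z) dz. The components of the vector representation are exactly the entries of grad f in Cartesian coordinates:
  ∂f/∂x = -3*x^2
  ∂f/∂y = 0
  ∂f/∂z = 0.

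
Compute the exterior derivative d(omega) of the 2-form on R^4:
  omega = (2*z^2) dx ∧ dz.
d(omega) = 0

For a 2-form omega = sum_{i<j} g_{ij} dx_i ∧ dx_j, the exterior derivative is
  d(omega) = sum_{i<j} d(g_{ij}) ∧ dx_i ∧ dx_j = sum_{i<j, k} (∂g_{ij}/∂x_k) dx_k ∧ dx_i ∧ dx_j.
Expand each term, using dx_k ∧ dx_i ∧ dx_j = sgn(permutation) dx_{(a)} ∧ dx_{(b)} ∧ dx_{(c)} with (a < b < c) sorted:

Collecting like 3-forms: d(omega) = 0.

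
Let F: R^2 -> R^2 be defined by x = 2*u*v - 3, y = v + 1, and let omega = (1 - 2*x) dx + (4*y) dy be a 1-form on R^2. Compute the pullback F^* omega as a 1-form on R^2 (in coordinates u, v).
F^* omega = (2*v*(-4*u*v + 7)) du + (-8*u^2*v + 14*u + 4*v + 4) dv

Using F^*(f dg) = (f ∘ F) d(g ∘ F), substitute each coordinate x_i by F_i(u, v) in f_i, and replace dx_i by d F_i = (∂F_i/∂u) du + (∂F_i/∂v) dv.
  For the x component: f_1(F) = -4*u*v + 7; d F_1 = (2*v) du + (2*u) dv
  For the y component: f_2(F) = 4*v + 4; d F_2 = (0) du + (1) dv
Combining and collecting du, dv coefficients:
  coeff of du: 2*v*(-4*u*v + 7)
  coeff of dv: -8*u^2*v + 14*u + 4*v + 4
F^* omega = (2*v*(-4*u*v + 7)) du + (-8*u^2*v + 14*u + 4*v + 4) dv.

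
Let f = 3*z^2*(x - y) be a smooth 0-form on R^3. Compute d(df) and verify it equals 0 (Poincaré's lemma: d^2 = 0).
d(df) = 0

Step 1: df = sum_i (∂f/∂x_i) dx_i = (3*z^2) dx + (-3*z^2) dy + (6*z*(x - y)) dz.
Step 2: Apply d again. Using the 1-form formula, the coefficient of dx ∧ dy in d(df) is ∂^2 f/∂x ∂y - ∂^2 f/∂y ∂x = (0) - (0) = 0 (equality of mixed partials for smooth f).
Similarly for dx ∧ dz and dy ∧ dz — all coefficients vanish. So d(df) = 0.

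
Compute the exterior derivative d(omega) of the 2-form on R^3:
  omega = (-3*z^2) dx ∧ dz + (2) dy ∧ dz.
d(omega) = 0

For a 2-form omega = sum_{i<j} g_{ij} dx_i ∧ dx_j, the exterior derivative is
  d(omega) = sum_{i<j} d(g_{ij}) ∧ dx_i ∧ dx_j = sum_{i<j, k} (∂g_{ij}/∂x_k) dx_k ∧ dx_i ∧ dx_j.
Expand each term, using dx_k ∧ dx_i ∧ dx_j = sgn(permutation) dx_{(a)} ∧ dx_{(b)} ∧ dx_{(c)} with (a < b < c) sorted:

Collecting like 3-forms: d(omega) = 0.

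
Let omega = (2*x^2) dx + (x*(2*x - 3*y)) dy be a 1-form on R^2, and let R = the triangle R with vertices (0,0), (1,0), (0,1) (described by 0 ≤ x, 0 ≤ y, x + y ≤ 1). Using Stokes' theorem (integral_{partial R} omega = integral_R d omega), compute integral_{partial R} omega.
integral_(partial R) omega = 1/6

Stokes: integral_partial_R omega = integral_R d omega with d omega = (∂Q/∂x - ∂P/∂y) dx ∧ dy.
  ∂Q/∂x = 4*x - 3*y
  ∂P/∂y = 0
  integrand = ∂Q/∂x - ∂P/∂y = 4*x - 3*y.
Integrating over R: integral_0^1 integral_0^{1-x} (4*x - 3*y) dy dx = 1/6.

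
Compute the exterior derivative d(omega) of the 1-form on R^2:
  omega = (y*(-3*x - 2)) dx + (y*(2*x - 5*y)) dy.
d(omega) = (3*x + 2*y + 2) dx ∧ dy

For a 1-form omega = sum_i f_i dx_i, the exterior derivative is
  d(omega) = sum_{i < j} (∂f_j/∂x_i - ∂f_i/∂x_j) dx_i ∧ dx_j.
  coefficient of dx ∧ dy: ∂f_2/∂x - ∂f_1/∂y = ∂(y*(2*x - 5*y))/∂x - ∂(y*(-3*x - 2))/∂y = 3*x + 2*y + 2
Assembling: d(omega) = (3*x + 2*y + 2) dx ∧ dy.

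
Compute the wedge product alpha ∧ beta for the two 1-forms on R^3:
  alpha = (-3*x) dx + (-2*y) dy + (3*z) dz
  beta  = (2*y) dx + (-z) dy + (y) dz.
alpha ∧ beta = (3*x*z + 4*y^2) dx ∧ dy + (-3*y*(x + 2*z)) dx ∧ dz + (-2*y^2 + 3*z^2) dy ∧ dz

Distribute the wedge, using dx_i ∧ dx_j = -dx_j ∧ dx_i and dx_i ∧ dx_i = 0. For each pair (i, j) with i < j, the coefficient of dx_i ∧ dx_j in alpha ∧ beta is (alpha_i * beta_j - alpha_j * beta_i). Collecting: alpha ∧ beta = (3*x*z + 4*y^2) dx ∧ dy + (-3*y*(x + 2*z)) dx ∧ dz + (-2*y^2 + 3*z^2) dy ∧ dz.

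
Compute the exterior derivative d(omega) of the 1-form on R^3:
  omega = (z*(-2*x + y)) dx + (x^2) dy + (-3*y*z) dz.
d(omega) = (2*x - z) dx ∧ dy + (2*x - y) dx ∧ dz + (-3*z) dy ∧ dz

For a 1-form omega = sum_i f_i dx_i, the exterior derivative is
  d(omega) = sum_{i < j} (∂f_j/∂x_i - ∂f_i/∂x_j) dx_i ∧ dx_j.
  coefficient of dx ∧ dy: ∂f_2/∂x - ∂f_1/∂y = ∂(x^2)/∂x - ∂(z*(-2*x + y))/∂y = 2*x - z
  coefficient of dx ∧ dz: ∂f_3/∂x - ∂f_1/∂z = ∂(-3*y*z)/∂x - ∂(z*(-2*x + y))/∂z = 2*x - y
  coefficient of dy ∧ dz: ∂f_3/∂y - ∂f_2/∂z = ∂(-3*y*z)/∂y - ∂(x^2)/∂z = -3*z
Assembling: d(omega) = (2*x - z) dx ∧ dy + (2*x - y) dx ∧ dz + (-3*z) dy ∧ dz.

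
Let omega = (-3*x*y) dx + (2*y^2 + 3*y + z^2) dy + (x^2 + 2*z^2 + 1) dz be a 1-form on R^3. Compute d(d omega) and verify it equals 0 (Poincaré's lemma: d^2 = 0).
d(d omega) = 0

Step 1: d omega = sum_{i<j} (∂f_j/∂x_i - ∂f_i/∂x_j) dx_i ∧ dx_j:
  coeff of dx ∧ dy: 3*x
  coeff of dx ∧ dz: 2*x
  coeff of dy ∧ dz: -2*z
Step 2: Apply d again to each 2-form coefficient. The only possible 3-form in R^3 is dx ∧ dy ∧ dz, with coefficient
  ∂(coeff of dy∧dz)/∂x - ∂(coeff of dx∧dz)/∂y + ∂(coeff of dx∧dy)/∂z
  = ∂/∂x (-2*z) - ∂/∂y (2*x) + ∂/∂z (3*x).
Each of these terms simplifies to sums of mixed partials that cancel in pairs. The result is 0 (by equality of mixed partials for smooth functions — Schwarz / Clairaut).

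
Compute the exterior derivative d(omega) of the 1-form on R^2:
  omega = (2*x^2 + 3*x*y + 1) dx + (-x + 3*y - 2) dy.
d(omega) = (-3*x - 1) dx ∧ dy

For a 1-form omega = sum_i f_i dx_i, the exterior derivative is
  d(omega) = sum_{i < j} (∂f_j/∂x_i - ∂f_i/∂x_j) dx_i ∧ dx_j.
  coefficient of dx ∧ dy: ∂f_2/∂x - ∂f_1/∂y = ∂(-x + 3*y - 2)/∂x - ∂(2*x^2 + 3*x*y + 1)/∂y = -3*x - 1
Assembling: d(omega) = (-3*x - 1) dx ∧ dy.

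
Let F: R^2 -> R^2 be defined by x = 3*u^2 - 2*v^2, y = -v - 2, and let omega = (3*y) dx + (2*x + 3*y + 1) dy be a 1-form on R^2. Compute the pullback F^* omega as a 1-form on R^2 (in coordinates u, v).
F^* omega = (18*u*(-v - 2)) du + (-6*u^2 + 16*v^2 + 27*v + 5) dv

Using F^*(f dg) = (f ∘ F) d(g ∘ F), substitute each coordinate x_i by F_i(u, v) in f_i, and replace dx_i by d F_i = (∂F_i/∂u) du + (∂F_i/∂v) dv.
  For the x component: f_1(F) = -3*v - 6; d F_1 = (6*u) du + (-4*v) dv
  For the y component: f_2(F) = 6*u^2 - 4*v^2 - 3*v - 5; d F_2 = (0) du + (-1) dv
Combining and collecting du, dv coefficients:
  coeff of du: 18*u*(-v - 2)
  coeff of dv: -6*u^2 + 16*v^2 + 27*v + 5
F^* omega = (18*u*(-v - 2)) du + (-6*u^2 + 16*v^2 + 27*v + 5) dv.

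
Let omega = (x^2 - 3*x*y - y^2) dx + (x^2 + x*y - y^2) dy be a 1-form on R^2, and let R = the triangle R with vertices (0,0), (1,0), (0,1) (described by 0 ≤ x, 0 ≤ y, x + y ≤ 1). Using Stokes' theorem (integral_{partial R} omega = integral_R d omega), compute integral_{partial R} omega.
integral_(partial R) omega = 4/3

Stokes: integral_partial_R omega = integral_R d omega with d omega = (∂Q/∂x - ∂P/∂y) dx ∧ dy.
  ∂Q/∂x = 2*x + y
  ∂P/∂y = -3*x - 2*y
  integrand = ∂Q/∂x - ∂P/∂y = 5*x + 3*y.
Integrating over R: integral_0^1 integral_0^{1-x} (5*x + 3*y) dy dx = 4/3.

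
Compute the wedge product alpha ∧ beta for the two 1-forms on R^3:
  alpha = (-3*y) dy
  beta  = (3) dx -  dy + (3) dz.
alpha ∧ beta = (9*y) dx ∧ dy + (-9*y) dy ∧ dz

Distribute the wedge, using dx_i ∧ dx_j = -dx_j ∧ dx_i and dx_i ∧ dx_i = 0. For each pair (i, j) with i < j, the coefficient of dx_i ∧ dx_j in alpha ∧ beta is (alpha_i * beta_j - alpha_j * beta_i). Collecting: alpha ∧ beta = (9*y) dx ∧ dy + (-9*y) dy ∧ dz.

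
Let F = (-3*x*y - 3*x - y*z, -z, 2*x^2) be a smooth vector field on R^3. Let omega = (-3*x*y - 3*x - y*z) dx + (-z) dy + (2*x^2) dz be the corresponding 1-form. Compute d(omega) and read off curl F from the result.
d(omega) = (1) dy ∧ dz + (-4*x - y) dz ∧ dx + (3*x + z) dx ∧ dy; curl F = (1, -4*x - y, 3*x + z)

d omega = sum_{i<j} (∂f_j/∂x_i - ∂f_i/∂x_j) dx_i ∧ dx_j. Under the identification (dy ∧ dz, dz ∧ dx, dx ∧ dy) ↔ (e_x, e_y, e_z), the coefficients are exactly the components of curl F. Compute:
  ∂R/∂y - ∂Q/∂z = (0) - (-1) = 1
  ∂P/∂z - ∂R/∂x = (-y) - (4*x) = -4*x - y
  ∂Q/∂x - ∂P/∂y = (0) - (-3*x - z) = 3*x + z.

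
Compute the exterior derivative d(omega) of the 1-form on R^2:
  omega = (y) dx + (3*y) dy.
d(omega) = (-1) dx ∧ dy

For a 1-form omega = sum_i f_i dx_i, the exterior derivative is
  d(omega) = sum_{i < j} (∂f_j/∂x_i - ∂f_i/∂x_j) dx_i ∧ dx_j.
  coefficient of dx ∧ dy: ∂f_2/∂x - ∂f_1/∂y = ∂(3*y)/∂x - ∂(y)/∂y = -1
Assembling: d(omega) = (-1) dx ∧ dy.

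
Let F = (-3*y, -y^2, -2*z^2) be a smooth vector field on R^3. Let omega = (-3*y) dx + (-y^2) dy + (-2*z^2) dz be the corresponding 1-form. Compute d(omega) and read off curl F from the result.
d(omega) = (0) dy ∧ dz + (0) dz ∧ dx + (3) dx ∧ dy; curl F = (0, 0, 3)

d omega = sum_{i<j} (∂f_j/∂x_i - ∂f_i/∂x_j) dx_i ∧ dx_j. Under the identification (dy ∧ dz, dz ∧ dx, dx ∧ dy) ↔ (e_x, e_y, e_z), the coefficients are exactly the components of curl F. Compute:
  ∂R/∂y - ∂Q/∂z = (0) - (0) = 0
  ∂P/∂z - ∂R/∂x = (0) - (0) = 0
  ∂Q/∂x - ∂P/∂y = (0) - (-3) = 3.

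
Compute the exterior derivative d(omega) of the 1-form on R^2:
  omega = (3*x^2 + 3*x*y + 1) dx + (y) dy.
d(omega) = (-3*x) dx ∧ dy

For a 1-form omega = sum_i f_i dx_i, the exterior derivative is
  d(omega) = sum_{i < j} (∂f_j/∂x_i - ∂f_i/∂x_j) dx_i ∧ dx_j.
  coefficient of dx ∧ dy: ∂f_2/∂x - ∂f_1/∂y = ∂(y)/∂x - ∂(3*x^2 + 3*x*y + 1)/∂y = -3*x
Assembling: d(omega) = (-3*x) dx ∧ dy.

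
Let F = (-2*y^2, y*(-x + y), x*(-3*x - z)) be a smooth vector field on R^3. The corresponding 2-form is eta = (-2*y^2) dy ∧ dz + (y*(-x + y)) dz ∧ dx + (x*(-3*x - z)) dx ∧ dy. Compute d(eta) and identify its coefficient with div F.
d(eta) = (-2*x + 2*y) dx ∧ dy ∧ dz; div F = -2*x + 2*y

For a 2-form in R^3 of the form above, applying d gives a 3-form with coefficient ∂P/∂x + ∂Q/∂y + ∂R/∂z:
  ∂P/∂x = 0
  ∂Q/∂y = -x + 2*y
  ∂R/∂z = -x
Sum = -2*x + 2*y, which is exactly div F.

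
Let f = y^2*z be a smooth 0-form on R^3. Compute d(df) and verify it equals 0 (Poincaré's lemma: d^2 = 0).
d(df) = 0

Step 1: df = sum_i (∂f/∂x_i) dx_i = (0) dx + (2*y*z) dy + (y^2) dz.
Step 2: Apply d again. Using the 1-form formula, the coefficient of dx ∧ dy in d(df) is ∂^2 f/∂x ∂y - ∂^2 f/∂y ∂x = (0) - (0) = 0 (equality of mixed partials for smooth f).
Similarly for dx ∧ dz and dy ∧ dz — all coefficients vanish. So d(df) = 0.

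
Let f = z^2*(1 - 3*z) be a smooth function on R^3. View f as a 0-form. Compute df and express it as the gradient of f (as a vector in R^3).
df = (0) dx + (0) dy + (z*(2 - 9*z)) dz; grad f = (0, 0, z*(2 - 9*z))

For a 0-form f, d f = (∂f/∂x) dx + (∂f/∂y) dy + (∂f/∂z) dz. The components of the vector representation are exactly the entries of grad f in Cartesian coordinates:
  ∂f/∂x = 0
  ∂f/∂y = 0
  ∂f/∂z = z*(2 - 9*z).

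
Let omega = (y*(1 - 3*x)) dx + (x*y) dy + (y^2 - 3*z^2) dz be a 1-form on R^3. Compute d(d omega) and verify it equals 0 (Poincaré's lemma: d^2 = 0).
d(d omega) = 0

Step 1: d omega = sum_{i<j} (∂f_j/∂x_i - ∂f_i/∂x_j) dx_i ∧ dx_j:
  coeff of dx ∧ dy: 3*x + y - 1
  coeff of dx ∧ dz: 0
  coeff of dy ∧ dz: 2*y
Step 2: Apply d again to each 2-form coefficient. The only possible 3-form in R^3 is dx ∧ dy ∧ dz, with coefficient
  ∂(coeff of dy∧dz)/∂x - ∂(coeff of dx∧dz)/∂y + ∂(coeff of dx∧dy)/∂z
  = ∂/∂x (2*y) - ∂/∂y (0) + ∂/∂z (3*x + y - 1).
Each of these terms simplifies to sums of mixed partials that cancel in pairs. The result is 0 (by equality of mixed partials for smooth functions — Schwarz / Clairaut).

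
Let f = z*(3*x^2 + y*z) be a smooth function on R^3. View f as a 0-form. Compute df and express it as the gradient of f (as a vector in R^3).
df = (6*x*z) dx + (z^2) dy + (3*x^2 + 2*y*z) dz; grad f = (6*x*z, z^2, 3*x^2 + 2*y*z)

For a 0-form f, d f = (∂f/∂x) dx + (∂f/∂y) dy + (∂f/∂z) dz. The components of the vector representation are exactly the entries of grad f in Cartesian coordinates:
  ∂f/∂x = 6*x*z
  ∂f/∂y = z^2
  ∂f/∂z = 3*x^2 + 2*y*z.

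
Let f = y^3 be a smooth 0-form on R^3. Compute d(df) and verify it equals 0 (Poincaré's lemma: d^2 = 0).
d(df) = 0

Step 1: df = sum_i (∂f/∂x_i) dx_i = (0) dx + (3*y^2) dy + (0) dz.
Step 2: Apply d again. Using the 1-form formula, the coefficient of dx ∧ dy in d(df) is ∂^2 f/∂x ∂y - ∂^2 f/∂y ∂x = (0) - (0) = 0 (equality of mixed partials for smooth f).
Similarly for dx ∧ dz and dy ∧ dz — all coefficients vanish. So d(df) = 0.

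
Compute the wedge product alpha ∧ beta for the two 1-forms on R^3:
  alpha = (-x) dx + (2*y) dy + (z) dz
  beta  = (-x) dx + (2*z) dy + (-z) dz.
alpha ∧ beta = (2*x*(y - z)) dx ∧ dy + (2*x*z) dx ∧ dz + (-2*z*(y + z)) dy ∧ dz

Distribute the wedge, using dx_i ∧ dx_j = -dx_j ∧ dx_i and dx_i ∧ dx_i = 0. For each pair (i, j) with i < j, the coefficient of dx_i ∧ dx_j in alpha ∧ beta is (alpha_i * beta_j - alpha_j * beta_i). Collecting: alpha ∧ beta = (2*x*(y - z)) dx ∧ dy + (2*x*z) dx ∧ dz + (-2*z*(y + z)) dy ∧ dz.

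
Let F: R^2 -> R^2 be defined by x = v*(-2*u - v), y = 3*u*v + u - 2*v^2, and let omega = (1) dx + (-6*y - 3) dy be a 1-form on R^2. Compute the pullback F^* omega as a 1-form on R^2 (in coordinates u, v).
F^* omega = (-54*u*v^2 - 36*u*v - 6*u + 36*v^3 + 12*v^2 - 11*v - 3) du + (-54*u^2*v - 18*u^2 + 108*u*v^2 + 24*u*v - 11*u - 48*v^3 + 10*v) dv

Using F^*(f dg) = (f ∘ F) d(g ∘ F), substitute each coordinate x_i by F_i(u, v) in f_i, and replace dx_i by d F_i = (∂F_i/∂u) du + (∂F_i/∂v) dv.
  For the x component: f_1(F) = 1; d F_1 = (-2*v) du + (-2*u - 2*v) dv
  For the y component: f_2(F) = -18*u*v - 6*u + 12*v^2 - 3; d F_2 = (3*v + 1) du + (3*u - 4*v) dv
Combining and collecting du, dv coefficients:
  coeff of du: -54*u*v^2 - 36*u*v - 6*u + 36*v^3 + 12*v^2 - 11*v - 3
  coeff of dv: -54*u^2*v - 18*u^2 + 108*u*v^2 + 24*u*v - 11*u - 48*v^3 + 10*v
F^* omega = (-54*u*v^2 - 36*u*v - 6*u + 36*v^3 + 12*v^2 - 11*v - 3) du + (-54*u^2*v - 18*u^2 + 108*u*v^2 + 24*u*v - 11*u - 48*v^3 + 10*v) dv.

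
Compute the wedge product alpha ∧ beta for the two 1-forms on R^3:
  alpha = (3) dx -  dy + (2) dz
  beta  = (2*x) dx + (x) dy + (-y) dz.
alpha ∧ beta = (5*x) dx ∧ dy + (-4*x - 3*y) dx ∧ dz + (-2*x + y) dy ∧ dz

Distribute the wedge, using dx_i ∧ dx_j = -dx_j ∧ dx_i and dx_i ∧ dx_i = 0. For each pair (i, j) with i < j, the coefficient of dx_i ∧ dx_j in alpha ∧ beta is (alpha_i * beta_j - alpha_j * beta_i). Collecting: alpha ∧ beta = (5*x) dx ∧ dy + (-4*x - 3*y) dx ∧ dz + (-2*x + y) dy ∧ dz.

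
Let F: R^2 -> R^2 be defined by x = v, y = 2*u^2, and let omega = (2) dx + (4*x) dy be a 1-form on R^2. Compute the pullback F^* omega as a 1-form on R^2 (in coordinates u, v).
F^* omega = (16*u*v) du + (2) dv

Using F^*(f dg) = (f ∘ F) d(g ∘ F), substitute each coordinate x_i by F_i(u, v) in f_i, and replace dx_i by d F_i = (∂F_i/∂u) du + (∂F_i/∂v) dv.
  For the x component: f_1(F) = 2; d F_1 = (0) du + (1) dv
  For the y component: f_2(F) = 4*v; d F_2 = (4*u) du + (0) dv
Combining and collecting du, dv coefficients:
  coeff of du: 16*u*v
  coeff of dv: 2
F^* omega = (16*u*v) du + (2) dv.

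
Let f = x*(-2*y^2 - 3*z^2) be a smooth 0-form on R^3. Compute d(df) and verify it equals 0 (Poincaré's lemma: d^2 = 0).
d(df) = 0

Step 1: df = sum_i (∂f/∂x_i) dx_i = (-2*y^2 - 3*z^2) dx + (-4*x*y) dy + (-6*x*z) dz.
Step 2: Apply d again. Using the 1-form formula, the coefficient of dx ∧ dy in d(df) is ∂^2 f/∂x ∂y - ∂^2 f/∂y ∂x = (-4*y) - (-4*y) = 0 (equality of mixed partials for smooth f).
Similarly for dx ∧ dz and dy ∧ dz — all coefficients vanish. So d(df) = 0.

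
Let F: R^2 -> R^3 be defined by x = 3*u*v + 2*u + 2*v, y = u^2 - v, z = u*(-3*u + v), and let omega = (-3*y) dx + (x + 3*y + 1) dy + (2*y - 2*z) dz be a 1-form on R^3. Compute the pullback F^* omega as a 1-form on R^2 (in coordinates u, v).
F^* omega = (-42*u^3 + 17*u^2*v - 2*u^2 - 2*u*v^2 + 10*u*v + 2*u + 7*v^2 + 6*v) du + (-u^3 - 2*u^2*v - 9*u^2 + 4*u*v - 2*u + 7*v - 1) dv

Using F^*(f dg) = (f ∘ F) d(g ∘ F), substitute each coordinate x_i by F_i(u, v) in f_i, and replace dx_i by d F_i = (∂F_i/∂u) du + (∂F_i/∂v) dv.
  For the x component: f_1(F) = -3*u^2 + 3*v; d F_1 = (3*v + 2) du + (3*u + 2) dv
  For the y component: f_2(F) = 3*u^2 + 3*u*v + 2*u - v + 1; d F_2 = (2*u) du + (-1) dv
  For the z component: f_3(F) = 8*u^2 - 2*u*v - 2*v; d F_3 = (-6*u + v) du + (u) dv
Combining and collecting du, dv coefficients:
  coeff of du: -42*u^3 + 17*u^2*v - 2*u^2 - 2*u*v^2 + 10*u*v + 2*u + 7*v^2 + 6*v
  coeff of dv: -u^3 - 2*u^2*v - 9*u^2 + 4*u*v - 2*u + 7*v - 1
F^* omega = (-42*u^3 + 17*u^2*v - 2*u^2 - 2*u*v^2 + 10*u*v + 2*u + 7*v^2 + 6*v) du + (-u^3 - 2*u^2*v - 9*u^2 + 4*u*v - 2*u + 7*v - 1) dv.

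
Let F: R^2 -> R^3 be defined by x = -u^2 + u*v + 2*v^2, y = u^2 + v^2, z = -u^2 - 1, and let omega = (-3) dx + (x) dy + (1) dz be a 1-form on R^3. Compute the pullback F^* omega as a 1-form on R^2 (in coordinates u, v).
F^* omega = (-2*u^3 + 2*u^2*v + 4*u*v^2 + 4*u - 3*v) du + (-2*u^2*v + 2*u*v^2 - 3*u + 4*v^3 - 12*v) dv

Using F^*(f dg) = (f ∘ F) d(g ∘ F), substitute each coordinate x_i by F_i(u, v) in f_i, and replace dx_i by d F_i = (∂F_i/∂u) du + (∂F_i/∂v) dv.
  For the x component: f_1(F) = -3; d F_1 = (-2*u + v) du + (u + 4*v) dv
  For the y component: f_2(F) = -u^2 + u*v + 2*v^2; d F_2 = (2*u) du + (2*v) dv
  For the z component: f_3(F) = 1; d F_3 = (-2*u) du + (0) dv
Combining and collecting du, dv coefficients:
  coeff of du: -2*u^3 + 2*u^2*v + 4*u*v^2 + 4*u - 3*v
  coeff of dv: -2*u^2*v + 2*u*v^2 - 3*u + 4*v^3 - 12*v
F^* omega = (-2*u^3 + 2*u^2*v + 4*u*v^2 + 4*u - 3*v) du + (-2*u^2*v + 2*u*v^2 - 3*u + 4*v^3 - 12*v) dv.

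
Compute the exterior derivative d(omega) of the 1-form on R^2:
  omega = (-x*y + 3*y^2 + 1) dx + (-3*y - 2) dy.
d(omega) = (x - 6*y) dx ∧ dy

For a 1-form omega = sum_i f_i dx_i, the exterior derivative is
  d(omega) = sum_{i < j} (∂f_j/∂x_i - ∂f_i/∂x_j) dx_i ∧ dx_j.
  coefficient of dx ∧ dy: ∂f_2/∂x - ∂f_1/∂y = ∂(-3*y - 2)/∂x - ∂(-x*y + 3*y^2 + 1)/∂y = x - 6*y
Assembling: d(omega) = (x - 6*y) dx ∧ dy.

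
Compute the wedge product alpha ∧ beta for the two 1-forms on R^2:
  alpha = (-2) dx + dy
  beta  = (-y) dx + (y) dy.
alpha ∧ beta = (-y) dx ∧ dy

Distribute the wedge, using dx_i ∧ dx_j = -dx_j ∧ dx_i and dx_i ∧ dx_i = 0. For each pair (i, j) with i < j, the coefficient of dx_i ∧ dx_j in alpha ∧ beta is (alpha_i * beta_j - alpha_j * beta_i). Collecting: alpha ∧ beta = (-y) dx ∧ dy.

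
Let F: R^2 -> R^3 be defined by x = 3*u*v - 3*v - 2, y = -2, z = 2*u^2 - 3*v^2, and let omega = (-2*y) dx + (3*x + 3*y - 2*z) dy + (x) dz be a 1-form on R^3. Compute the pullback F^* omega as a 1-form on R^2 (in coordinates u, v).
F^* omega = (12*u^2*v - 12*u*v - 8*u + 12*v) du + (-18*u*v^2 + 12*u + 18*v^2 + 12*v - 12) dv

Using F^*(f dg) = (f ∘ F) d(g ∘ F), substitute each coordinate x_i by F_i(u, v) in f_i, and replace dx_i by d F_i = (∂F_i/∂u) du + (∂F_i/∂v) dv.
  For the x component: f_1(F) = 4; d F_1 = (3*v) du + (3*u - 3) dv
  For the y component: f_2(F) = -4*u^2 + 9*u*v + 6*v^2 - 9*v - 12; d F_2 = (0) du + (0) dv
  For the z component: f_3(F) = 3*u*v - 3*v - 2; d F_3 = (4*u) du + (-6*v) dv
Combining and collecting du, dv coefficients:
  coeff of du: 12*u^2*v - 12*u*v - 8*u + 12*v
  coeff of dv: -18*u*v^2 + 12*u + 18*v^2 + 12*v - 12
F^* omega = (12*u^2*v - 12*u*v - 8*u + 12*v) du + (-18*u*v^2 + 12*u + 18*v^2 + 12*v - 12) dv.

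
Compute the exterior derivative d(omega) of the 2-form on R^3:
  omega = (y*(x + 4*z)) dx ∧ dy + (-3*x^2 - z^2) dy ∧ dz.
d(omega) = (-6*x + 4*y) dx ∧ dy ∧ dz

For a 2-form omega = sum_{i<j} g_{ij} dx_i ∧ dx_j, the exterior derivative is
  d(omega) = sum_{i<j} d(g_{ij}) ∧ dx_i ∧ dx_j = sum_{i<j, k} (∂g_{ij}/∂x_k) dx_k ∧ dx_i ∧ dx_j.
Expand each term, using dx_k ∧ dx_i ∧ dx_j = sgn(permutation) dx_{(a)} ∧ dx_{(b)} ∧ dx_{(c)} with (a < b < c) sorted:
  d(y*(x + 4*z)) includes (∂/∂z)(y*(x + 4*z)) dz = (4*y) dz, which multiplied by dx ∧ dy gives (4*y) dx ∧ dy ∧ dz
  d(-3*x^2 - z^2) includes (∂/∂x)(-3*x^2 - z^2) dx = (-6*x) dx, which multiplied by dy ∧ dz gives (-6*x) dx ∧ dy ∧ dz
Collecting like 3-forms: d(omega) = (-6*x + 4*y) dx ∧ dy ∧ dz.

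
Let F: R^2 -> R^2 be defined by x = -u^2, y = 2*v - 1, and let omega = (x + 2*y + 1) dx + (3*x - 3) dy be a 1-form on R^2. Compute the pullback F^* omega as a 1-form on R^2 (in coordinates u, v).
F^* omega = (2*u*(u^2 - 4*v + 1)) du + (-6*u^2 - 6) dv

Using F^*(f dg) = (f ∘ F) d(g ∘ F), substitute each coordinate x_i by F_i(u, v) in f_i, and replace dx_i by d F_i = (∂F_i/∂u) du + (∂F_i/∂v) dv.
  For the x component: f_1(F) = -u^2 + 4*v - 1; d F_1 = (-2*u) du + (0) dv
  For the y component: f_2(F) = -3*u^2 - 3; d F_2 = (0) du + (2) dv
Combining and collecting du, dv coefficients:
  coeff of du: 2*u*(u^2 - 4*v + 1)
  coeff of dv: -6*u^2 - 6
F^* omega = (2*u*(u^2 - 4*v + 1)) du + (-6*u^2 - 6) dv.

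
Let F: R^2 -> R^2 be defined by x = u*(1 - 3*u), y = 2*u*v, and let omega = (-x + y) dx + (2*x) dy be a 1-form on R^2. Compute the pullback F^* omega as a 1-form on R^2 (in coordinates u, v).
F^* omega = (u*(-18*u^2 - 24*u*v + 9*u + 6*v - 1)) du + (u^2*(4 - 12*u)) dv

Using F^*(f dg) = (f ∘ F) d(g ∘ F), substitute each coordinate x_i by F_i(u, v) in f_i, and replace dx_i by d F_i = (∂F_i/∂u) du + (∂F_i/∂v) dv.
  For the x component: f_1(F) = u*(3*u + 2*v - 1); d F_1 = (1 - 6*u) du + (0) dv
  For the y component: f_2(F) = 2*u*(1 - 3*u); d F_2 = (2*v) du + (2*u) dv
Combining and collecting du, dv coefficients:
  coeff of du: u*(-18*u^2 - 24*u*v + 9*u + 6*v - 1)
  coeff of dv: u^2*(4 - 12*u)
F^* omega = (u*(-18*u^2 - 24*u*v + 9*u + 6*v - 1)) du + (u^2*(4 - 12*u)) dv.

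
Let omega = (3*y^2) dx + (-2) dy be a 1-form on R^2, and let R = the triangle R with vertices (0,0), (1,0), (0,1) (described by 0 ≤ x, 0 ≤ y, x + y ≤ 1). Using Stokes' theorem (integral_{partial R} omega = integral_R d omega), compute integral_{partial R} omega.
integral_(partial R) omega = -1

Stokes: integral_partial_R omega = integral_R d omega with d omega = (∂Q/∂x - ∂P/∂y) dx ∧ dy.
  ∂Q/∂x = 0
  ∂P/∂y = 6*y
  integrand = ∂Q/∂x - ∂P/∂y = -6*y.
Integrating over R: integral_0^1 integral_0^{1-x} (-6*y) dy dx = -1.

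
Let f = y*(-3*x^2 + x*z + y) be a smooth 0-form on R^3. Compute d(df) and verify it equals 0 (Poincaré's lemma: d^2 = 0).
d(df) = 0

Step 1: df = sum_i (∂f/∂x_i) dx_i = (y*(-6*x + z)) dx + (-3*x^2 + x*z + 2*y) dy + (x*y) dz.
Step 2: Apply d again. Using the 1-form formula, the coefficient of dx ∧ dy in d(df) is ∂^2 f/∂x ∂y - ∂^2 f/∂y ∂x = (-6*x + z) - (-6*x + z) = 0 (equality of mixed partials for smooth f).
Similarly for dx ∧ dz and dy ∧ dz — all coefficients vanish. So d(df) = 0.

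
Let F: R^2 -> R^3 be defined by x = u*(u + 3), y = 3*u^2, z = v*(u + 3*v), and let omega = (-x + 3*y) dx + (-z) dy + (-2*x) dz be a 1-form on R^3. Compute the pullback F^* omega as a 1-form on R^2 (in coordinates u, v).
F^* omega = (u*(16*u^2 - 8*u*v + 18*u - 18*v^2 - 6*v - 9)) du + (2*u*(-u^2 - 6*u*v - 3*u - 18*v)) dv

Using F^*(f dg) = (f ∘ F) d(g ∘ F), substitute each coordinate x_i by F_i(u, v) in f_i, and replace dx_i by d F_i = (∂F_i/∂u) du + (∂F_i/∂v) dv.
  For the x component: f_1(F) = u*(8*u - 3); d F_1 = (2*u + 3) du + (0) dv
  For the y component: f_2(F) = v*(-u - 3*v); d F_2 = (6*u) du + (0) dv
  For the z component: f_3(F) = 2*u*(-u - 3); d F_3 = (v) du + (u + 6*v) dv
Combining and collecting du, dv coefficients:
  coeff of du: u*(16*u^2 - 8*u*v + 18*u - 18*v^2 - 6*v - 9)
  coeff of dv: 2*u*(-u^2 - 6*u*v - 3*u - 18*v)
F^* omega = (u*(16*u^2 - 8*u*v + 18*u - 18*v^2 - 6*v - 9)) du + (2*u*(-u^2 - 6*u*v - 3*u - 18*v)) dv.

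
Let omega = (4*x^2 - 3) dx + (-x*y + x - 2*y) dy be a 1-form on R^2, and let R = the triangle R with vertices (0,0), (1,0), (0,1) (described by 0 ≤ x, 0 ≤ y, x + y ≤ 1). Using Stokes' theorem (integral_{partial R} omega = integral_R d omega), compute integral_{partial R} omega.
integral_(partial R) omega = 1/3

Stokes: integral_partial_R omega = integral_R d omega with d omega = (∂Q/∂x - ∂P/∂y) dx ∧ dy.
  ∂Q/∂x = 1 - y
  ∂P/∂y = 0
  integrand = ∂Q/∂x - ∂P/∂y = 1 - y.
Integrating over R: integral_0^1 integral_0^{1-x} (1 - y) dy dx = 1/3.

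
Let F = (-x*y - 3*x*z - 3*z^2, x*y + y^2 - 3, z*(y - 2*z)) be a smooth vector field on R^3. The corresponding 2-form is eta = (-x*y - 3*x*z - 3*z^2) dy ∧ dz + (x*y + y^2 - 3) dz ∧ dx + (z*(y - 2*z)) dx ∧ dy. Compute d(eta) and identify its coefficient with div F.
d(eta) = (x + 2*y - 7*z) dx ∧ dy ∧ dz; div F = x + 2*y - 7*z

For a 2-form in R^3 of the form above, applying d gives a 3-form with coefficient ∂P/∂x + ∂Q/∂y + ∂R/∂z:
  ∂P/∂x = -y - 3*z
  ∂Q/∂y = x + 2*y
  ∂R/∂z = y - 4*z
Sum = x + 2*y - 7*z, which is exactly div F.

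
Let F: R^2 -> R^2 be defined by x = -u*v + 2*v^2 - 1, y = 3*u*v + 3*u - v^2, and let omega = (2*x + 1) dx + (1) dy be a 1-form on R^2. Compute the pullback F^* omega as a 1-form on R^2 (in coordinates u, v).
F^* omega = (2*u*v^2 - 4*v^3 + 4*v + 3) du + (2*u^2*v - 12*u*v^2 + 4*u + 16*v^3 - 6*v) dv

Using F^*(f dg) = (f ∘ F) d(g ∘ F), substitute each coordinate x_i by F_i(u, v) in f_i, and replace dx_i by d F_i = (∂F_i/∂u) du + (∂F_i/∂v) dv.
  For the x component: f_1(F) = -2*u*v + 4*v^2 - 1; d F_1 = (-v) du + (-u + 4*v) dv
  For the y component: f_2(F) = 1; d F_2 = (3*v + 3) du + (3*u - 2*v) dv
Combining and collecting du, dv coefficients:
  coeff of du: 2*u*v^2 - 4*v^3 + 4*v + 3
  coeff of dv: 2*u^2*v - 12*u*v^2 + 4*u + 16*v^3 - 6*v
F^* omega = (2*u*v^2 - 4*v^3 + 4*v + 3) du + (2*u^2*v - 12*u*v^2 + 4*u + 16*v^3 - 6*v) dv.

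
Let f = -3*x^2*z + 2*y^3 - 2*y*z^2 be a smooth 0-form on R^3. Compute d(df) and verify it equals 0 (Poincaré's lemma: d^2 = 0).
d(df) = 0

Step 1: df = sum_i (∂f/∂x_i) dx_i = (-6*x*z) dx + (6*y^2 - 2*z^2) dy + (-3*x^2 - 4*y*z) dz.
Step 2: Apply d again. Using the 1-form formula, the coefficient of dx ∧ dy in d(df) is ∂^2 f/∂x ∂y - ∂^2 f/∂y ∂x = (0) - (0) = 0 (equality of mixed partials for smooth f).
Similarly for dx ∧ dz and dy ∧ dz — all coefficients vanish. So d(df) = 0.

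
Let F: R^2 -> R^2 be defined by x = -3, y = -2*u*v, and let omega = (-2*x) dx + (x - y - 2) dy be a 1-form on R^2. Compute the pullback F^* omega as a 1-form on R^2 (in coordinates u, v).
F^* omega = (2*v*(-2*u*v + 5)) du + (2*u*(-2*u*v + 5)) dv

Using F^*(f dg) = (f ∘ F) d(g ∘ F), substitute each coordinate x_i by F_i(u, v) in f_i, and replace dx_i by d F_i = (∂F_i/∂u) du + (∂F_i/∂v) dv.
  For the x component: f_1(F) = 6; d F_1 = (0) du + (0) dv
  For the y component: f_2(F) = 2*u*v - 5; d F_2 = (-2*v) du + (-2*u) dv
Combining and collecting du, dv coefficients:
  coeff of du: 2*v*(-2*u*v + 5)
  coeff of dv: 2*u*(-2*u*v + 5)
F^* omega = (2*v*(-2*u*v + 5)) du + (2*u*(-2*u*v + 5)) dv.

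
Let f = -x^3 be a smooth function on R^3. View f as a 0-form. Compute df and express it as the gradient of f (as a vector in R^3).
df = (-3*x^2) dx + (0) dy + (0) dz; grad f = (-3*x^2, 0, 0)

For a 0-form f, d f = (∂f/∂x) dx + (∂f/∂y) dy + (∂f/∂z) dz. The components of the vector representation are exactly the entries of grad f in Cartesian coordinates:
  ∂f/∂x = -3*x^2
  ∂f/∂y = 0
  ∂f/∂z = 0.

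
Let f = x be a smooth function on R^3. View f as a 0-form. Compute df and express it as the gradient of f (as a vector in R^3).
df = (1) dx + (0) dy + (0) dz; grad f = (1, 0, 0)

For a 0-form f, d f = (∂f/∂x) dx + (∂f/∂y) dy + (∂f/∂z) dz. The components of the vector representation are exactly the entries of grad f in Cartesian coordinates:
  ∂f/∂x = 1
  ∂f/∂y = 0
  ∂f/∂z = 0.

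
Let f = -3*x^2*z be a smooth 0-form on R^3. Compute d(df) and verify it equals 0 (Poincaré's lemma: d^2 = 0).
d(df) = 0

Step 1: df = sum_i (∂f/∂x_i) dx_i = (-6*x*z) dx + (0) dy + (-3*x^2) dz.
Step 2: Apply d again. Using the 1-form formula, the coefficient of dx ∧ dy in d(df) is ∂^2 f/∂x ∂y - ∂^2 f/∂y ∂x = (0) - (0) = 0 (equality of mixed partials for smooth f).
Similarly for dx ∧ dz and dy ∧ dz — all coefficients vanish. So d(df) = 0.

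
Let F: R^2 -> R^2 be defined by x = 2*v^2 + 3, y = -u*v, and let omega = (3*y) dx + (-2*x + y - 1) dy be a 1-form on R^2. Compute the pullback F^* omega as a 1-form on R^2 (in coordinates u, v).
F^* omega = (v*(u*v + 4*v^2 + 7)) du + (u*(u*v - 8*v^2 + 7)) dv

Using F^*(f dg) = (f ∘ F) d(g ∘ F), substitute each coordinate x_i by F_i(u, v) in f_i, and replace dx_i by d F_i = (∂F_i/∂u) du + (∂F_i/∂v) dv.
  For the x component: f_1(F) = -3*u*v; d F_1 = (0) du + (4*v) dv
  For the y component: f_2(F) = -u*v - 4*v^2 - 7; d F_2 = (-v) du + (-u) dv
Combining and collecting du, dv coefficients:
  coeff of du: v*(u*v + 4*v^2 + 7)
  coeff of dv: u*(u*v - 8*v^2 + 7)
F^* omega = (v*(u*v + 4*v^2 + 7)) du + (u*(u*v - 8*v^2 + 7)) dv.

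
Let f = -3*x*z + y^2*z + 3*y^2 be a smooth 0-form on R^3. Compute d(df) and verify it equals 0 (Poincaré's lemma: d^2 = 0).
d(df) = 0

Step 1: df = sum_i (∂f/∂x_i) dx_i = (-3*z) dx + (2*y*(z + 3)) dy + (-3*x + y^2) dz.
Step 2: Apply d again. Using the 1-form formula, the coefficient of dx ∧ dy in d(df) is ∂^2 f/∂x ∂y - ∂^2 f/∂y ∂x = (0) - (0) = 0 (equality of mixed partials for smooth f).
Similarly for dx ∧ dz and dy ∧ dz — all coefficients vanish. So d(df) = 0.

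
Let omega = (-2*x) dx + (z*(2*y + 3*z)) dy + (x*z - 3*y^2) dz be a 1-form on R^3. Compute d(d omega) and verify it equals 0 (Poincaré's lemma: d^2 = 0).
d(d omega) = 0

Step 1: d omega = sum_{i<j} (∂f_j/∂x_i - ∂f_i/∂x_j) dx_i ∧ dx_j:
  coeff of dx ∧ dy: 0
  coeff of dx ∧ dz: z
  coeff of dy ∧ dz: -8*y - 6*z
Step 2: Apply d again to each 2-form coefficient. The only possible 3-form in R^3 is dx ∧ dy ∧ dz, with coefficient
  ∂(coeff of dy∧dz)/∂x - ∂(coeff of dx∧dz)/∂y + ∂(coeff of dx∧dy)/∂z
  = ∂/∂x (-8*y - 6*z) - ∂/∂y (z) + ∂/∂z (0).
Each of these terms simplifies to sums of mixed partials that cancel in pairs. The result is 0 (by equality of mixed partials for smooth functions — Schwarz / Clairaut).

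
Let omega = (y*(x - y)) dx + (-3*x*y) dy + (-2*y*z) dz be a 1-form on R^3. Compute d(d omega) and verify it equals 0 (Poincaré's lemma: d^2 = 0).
d(d omega) = 0

Step 1: d omega = sum_{i<j} (∂f_j/∂x_i - ∂f_i/∂x_j) dx_i ∧ dx_j:
  coeff of dx ∧ dy: -x - y
  coeff of dx ∧ dz: 0
  coeff of dy ∧ dz: -2*z
Step 2: Apply d again to each 2-form coefficient. The only possible 3-form in R^3 is dx ∧ dy ∧ dz, with coefficient
  ∂(coeff of dy∧dz)/∂x - ∂(coeff of dx∧dz)/∂y + ∂(coeff of dx∧dy)/∂z
  = ∂/∂x (-2*z) - ∂/∂y (0) + ∂/∂z (-x - y).
Each of these terms simplifies to sums of mixed partials that cancel in pairs. The result is 0 (by equality of mixed partials for smooth functions — Schwarz / Clairaut).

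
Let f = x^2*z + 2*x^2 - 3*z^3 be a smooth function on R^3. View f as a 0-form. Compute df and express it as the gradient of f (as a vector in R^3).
df = (2*x*(z + 2)) dx + (0) dy + (x^2 - 9*z^2) dz; grad f = (2*x*(z + 2), 0, x^2 - 9*z^2)

For a 0-form f, d f = (∂f/∂x) dx + (∂f/∂y) dy + (∂f/∂z) dz. The components of the vector representation are exactly the entries of grad f in Cartesian coordinates:
  ∂f/∂x = 2*x*(z + 2)
  ∂f/∂y = 0
  ∂f/∂z = x^2 - 9*z^2.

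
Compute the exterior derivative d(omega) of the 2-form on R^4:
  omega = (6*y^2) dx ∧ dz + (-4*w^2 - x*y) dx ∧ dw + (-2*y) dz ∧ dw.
d(omega) = (-12*y) dx ∧ dy ∧ dz + (x) dx ∧ dy ∧ dw + (-2) dy ∧ dz ∧ dw

For a 2-form omega = sum_{i<j} g_{ij} dx_i ∧ dx_j, the exterior derivative is
  d(omega) = sum_{i<j} d(g_{ij}) ∧ dx_i ∧ dx_j = sum_{i<j, k} (∂g_{ij}/∂x_k) dx_k ∧ dx_i ∧ dx_j.
Expand each term, using dx_k ∧ dx_i ∧ dx_j = sgn(permutation) dx_{(a)} ∧ dx_{(b)} ∧ dx_{(c)} with (a < b < c) sorted:
  d(6*y^2) includes (∂/∂y)(6*y^2) dy = (12*y) dy, which multiplied by dx ∧ dz gives (-12*y) dx ∧ dy ∧ dz
  d(-4*w^2 - x*y) includes (∂/∂y)(-4*w^2 - x*y) dy = (-x) dy, which multiplied by dx ∧ dw gives (x) dx ∧ dy ∧ dw
  d(-2*y) includes (∂/∂y)(-2*y) dy = (-2) dy, which multiplied by dz ∧ dw gives (-2) dy ∧ dz ∧ dw
Collecting like 3-forms: d(omega) = (-12*y) dx ∧ dy ∧ dz + (x) dx ∧ dy ∧ dw + (-2) dy ∧ dz ∧ dw.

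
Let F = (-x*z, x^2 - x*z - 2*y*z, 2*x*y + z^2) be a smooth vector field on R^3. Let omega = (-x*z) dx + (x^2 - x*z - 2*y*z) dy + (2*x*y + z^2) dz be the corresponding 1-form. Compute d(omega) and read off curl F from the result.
d(omega) = (3*x + 2*y) dy ∧ dz + (-x - 2*y) dz ∧ dx + (2*x - z) dx ∧ dy; curl F = (3*x + 2*y, -x - 2*y, 2*x - z)

d omega = sum_{i<j} (∂f_j/∂x_i - ∂f_i/∂x_j) dx_i ∧ dx_j. Under the identification (dy ∧ dz, dz ∧ dx, dx ∧ dy) ↔ (e_x, e_y, e_z), the coefficients are exactly the components of curl F. Compute:
  ∂R/∂y - ∂Q/∂z = (2*x) - (-x - 2*y) = 3*x + 2*y
  ∂P/∂z - ∂R/∂x = (-x) - (2*y) = -x - 2*y
  ∂Q/∂x - ∂P/∂y = (2*x - z) - (0) = 2*x - z.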